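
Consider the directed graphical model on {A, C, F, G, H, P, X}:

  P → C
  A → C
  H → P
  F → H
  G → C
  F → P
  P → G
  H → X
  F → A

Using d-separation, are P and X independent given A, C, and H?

4 paths connect P and X; each must be blocked for d-separation to hold:
Path 1: P → G → C ← A ← F → H → X
  A is a chain here and A is conditioned on, so the path is blocked at A.
Path 2: P ← H → X
  H is a fork here and H is conditioned on, so the path is blocked at H.
Path 3: P ← F → H → X
  H is a chain here and H is conditioned on, so the path is blocked at H.
Path 4: P → C ← A ← F → H → X
  A is a chain here and A is conditioned on, so the path is blocked at A.
Every path is blocked, so P and X are d-separated given {A, C, H}.

Yes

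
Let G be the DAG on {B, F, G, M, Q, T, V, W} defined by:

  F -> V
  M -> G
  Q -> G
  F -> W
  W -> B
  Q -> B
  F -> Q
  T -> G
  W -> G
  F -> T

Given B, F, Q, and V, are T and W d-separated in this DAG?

Enumerating the 6 paths from T to W and testing each for blocking by {B, F, Q, V}:
Path 1: T ← F → W
  F is a fork here and F is conditioned on, so the path is blocked at F.
Path 2: T ← F → Q → G ← W
  F is a fork here and F is conditioned on, so the path is blocked at F.
Path 3: T ← F → Q → B ← W
  F is a fork here and F is conditioned on, so the path is blocked at F.
Path 4: T → G ← W
  G is a collider here and neither G nor any of its descendants is conditioned on, so the collider stays closed — the path is blocked at G.
Path 5: T → G ← Q ← F → W
  G is a collider here and neither G nor any of its descendants is conditioned on, so the collider stays closed — the path is blocked at G.
Path 6: T → G ← Q → B ← W
  G is a collider here and neither G nor any of its descendants is conditioned on, so the collider stays closed — the path is blocked at G.
All paths are blocked; T ⊥ W | {B, F, Q, V} holds.

Yes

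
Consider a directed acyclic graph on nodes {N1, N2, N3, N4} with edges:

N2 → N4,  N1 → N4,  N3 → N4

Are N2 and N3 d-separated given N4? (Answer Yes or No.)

Only one path connects N2 and N3:
Path 1: N2 → N4 ← N3
  N4 is a collider and N4 is conditioned on, which opens it — no node blocks this path, so it is active.
At least one path is unblocked, so d-separation fails.

No — N2 and N3 are not d-separated given {N4}.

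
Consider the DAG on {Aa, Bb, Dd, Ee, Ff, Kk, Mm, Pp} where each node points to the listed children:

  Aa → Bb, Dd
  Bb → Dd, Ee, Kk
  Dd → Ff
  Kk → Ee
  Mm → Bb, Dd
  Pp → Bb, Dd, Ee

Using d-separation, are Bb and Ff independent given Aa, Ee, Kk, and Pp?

No

We examine all 6 paths between Bb and Ff:
Path 1: Bb → Dd → Ff
  Dd is a chain and Dd is not conditioned on — no node blocks this path, so it is active.
Path 2: Bb ← Mm → Dd → Ff
  Mm is a fork and Mm is not conditioned on; Dd is a chain and Dd is not conditioned on — no node blocks this path, so it is active.
Path 3: Bb → Kk → Ee ← Pp → Dd → Ff
  Kk is a chain here and Kk is conditioned on, so the path is blocked at Kk.
Path 4: Bb ← Pp → Dd → Ff
  Pp is a fork here and Pp is conditioned on, so the path is blocked at Pp.
Path 5: Bb ← Aa → Dd → Ff
  Aa is a fork here and Aa is conditioned on, so the path is blocked at Aa.
Path 6: Bb → Ee ← Pp → Dd → Ff
  Pp is a fork here and Pp is conditioned on, so the path is blocked at Pp.
Since the path Bb → Dd → Ff is active, Bb and Ff are not d-separated given {Aa, Ee, Kk, Pp}.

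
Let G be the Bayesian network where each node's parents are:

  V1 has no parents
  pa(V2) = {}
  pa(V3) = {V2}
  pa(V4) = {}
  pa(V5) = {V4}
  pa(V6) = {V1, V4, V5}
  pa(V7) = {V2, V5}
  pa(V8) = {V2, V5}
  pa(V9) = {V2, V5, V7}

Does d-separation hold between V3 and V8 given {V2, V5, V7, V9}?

Yes

5 paths connect V3 and V8; each must be blocked for d-separation to hold:
  1. V3 ← V2 → V9 ← V7 ← V5 → V8 — V2:fork[blocks]; V9:collider[open]; V7:chain[blocks]; V5:fork[blocks] ⇒ blocked
  2. V3 ← V2 → V9 ← V5 → V8 — V2:fork[blocks]; V9:collider[open]; V5:fork[blocks] ⇒ blocked
  3. V3 ← V2 → V7 → V9 ← V5 → V8 — V2:fork[blocks]; V7:chain[blocks]; V9:collider[open]; V5:fork[blocks] ⇒ blocked
  4. V3 ← V2 → V7 ← V5 → V8 — V2:fork[blocks]; V7:collider[open]; V5:fork[blocks] ⇒ blocked
  5. V3 ← V2 → V8 — V2:fork[blocks] ⇒ blocked
All paths are blocked; V3 ⊥ V8 | {V2, V5, V7, V9} holds.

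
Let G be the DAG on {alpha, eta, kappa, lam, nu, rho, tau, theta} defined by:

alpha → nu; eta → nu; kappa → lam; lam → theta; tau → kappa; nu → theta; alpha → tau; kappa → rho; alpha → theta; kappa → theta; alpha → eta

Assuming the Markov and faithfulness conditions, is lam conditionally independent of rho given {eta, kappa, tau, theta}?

We examine all 5 paths between lam and rho:
Path 1: lam ← kappa → rho
  kappa is a fork here and kappa is conditioned on, so the path is blocked at kappa.
Path 2: lam → theta ← alpha → tau → kappa → rho
  tau is a chain here and tau is conditioned on, so the path is blocked at tau.
Path 3: lam → theta ← nu ← alpha → tau → kappa → rho
  tau is a chain here and tau is conditioned on, so the path is blocked at tau.
Path 4: lam → theta ← nu ← eta ← alpha → tau → kappa → rho
  eta is a chain here and eta is conditioned on, so the path is blocked at eta.
Path 5: lam → theta ← kappa → rho
  kappa is a fork here and kappa is conditioned on, so the path is blocked at kappa.
Since every path is blocked, d-separation holds.

Yes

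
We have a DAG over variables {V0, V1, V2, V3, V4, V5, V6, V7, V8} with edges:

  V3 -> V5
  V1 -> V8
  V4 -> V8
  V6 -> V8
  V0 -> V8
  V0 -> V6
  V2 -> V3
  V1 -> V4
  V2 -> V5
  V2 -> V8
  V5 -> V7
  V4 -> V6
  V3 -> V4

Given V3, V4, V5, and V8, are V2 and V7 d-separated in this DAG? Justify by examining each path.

We examine all 6 paths between V2 and V7:
Path 1: V2 → V8 ← V1 → V4 ← V3 → V5 → V7
  V3 is a fork here and V3 is conditioned on, so the path is blocked at V3.
Path 2: V2 → V8 ← V6 ← V4 ← V3 → V5 → V7
  V4 is a chain here and V4 is conditioned on, so the path is blocked at V4.
Path 3: V2 → V8 ← V4 ← V3 → V5 → V7
  V4 is a chain here and V4 is conditioned on, so the path is blocked at V4.
Path 4: V2 → V8 ← V0 → V6 ← V4 ← V3 → V5 → V7
  V4 is a chain here and V4 is conditioned on, so the path is blocked at V4.
Path 5: V2 → V5 → V7
  V5 is a chain here and V5 is conditioned on, so the path is blocked at V5.
Path 6: V2 → V3 → V5 → V7
  V3 is a chain here and V3 is conditioned on, so the path is blocked at V3.
All paths are blocked; V2 ⊥ V7 | {V3, V4, V5, V8} holds.

Yes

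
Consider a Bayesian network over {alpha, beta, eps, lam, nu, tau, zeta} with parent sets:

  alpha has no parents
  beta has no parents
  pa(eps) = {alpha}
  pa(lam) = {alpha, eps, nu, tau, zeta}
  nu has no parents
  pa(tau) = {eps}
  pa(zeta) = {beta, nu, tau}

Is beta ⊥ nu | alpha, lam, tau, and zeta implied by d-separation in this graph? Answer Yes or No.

No

Enumerating the 5 paths from beta to nu and testing each for blocking by {alpha, lam, tau, zeta}:
Path 1: beta → zeta ← tau → lam ← nu
  tau is a fork here and tau is conditioned on, so the path is blocked at tau.
Path 2: beta → zeta ← tau ← eps → lam ← nu
  tau is a chain here and tau is conditioned on, so the path is blocked at tau.
Path 3: beta → zeta ← tau ← eps ← alpha → lam ← nu
  tau is a chain here and tau is conditioned on, so the path is blocked at tau.
Path 4: beta → zeta → lam ← nu
  zeta is a chain here and zeta is conditioned on, so the path is blocked at zeta.
Path 5: beta → zeta ← nu
  zeta is a collider and zeta is conditioned on, which opens it — no node blocks this path, so it is active.
At least one path is unblocked, so d-separation fails.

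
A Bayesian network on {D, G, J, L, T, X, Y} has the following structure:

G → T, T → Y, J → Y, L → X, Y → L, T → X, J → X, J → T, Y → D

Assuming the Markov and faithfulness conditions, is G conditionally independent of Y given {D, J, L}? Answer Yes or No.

No

We examine all 5 paths between G and Y:
Path 1: G → T ← J → Y
  J is a fork here and J is conditioned on, so the path is blocked at J.
Path 2: G → T ← J → X ← L ← Y
  J is a fork here and J is conditioned on, so the path is blocked at J.
Path 3: G → T → Y
  T is a chain and T is not conditioned on — no node blocks this path, so it is active.
Path 4: G → T → X ← J → Y
  X is a collider here and neither X nor any of its descendants is conditioned on, so the collider stays closed — the path is blocked at X.
Path 5: G → T → X ← L ← Y
  X is a collider here and neither X nor any of its descendants is conditioned on, so the collider stays closed — the path is blocked at X.
Since the path G → T → Y is active, G and Y are not d-separated given {D, J, L}.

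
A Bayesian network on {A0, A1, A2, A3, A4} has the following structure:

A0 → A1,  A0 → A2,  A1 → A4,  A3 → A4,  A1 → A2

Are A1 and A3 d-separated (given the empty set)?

There is one path between A1 and A3:
Path 1: A1 → A4 ← A3
  A4 is a collider here and neither A4 nor any of its descendants is conditioned on, so the collider stays closed — the path is blocked at A4.
Since every path is blocked, d-separation holds.

Yes — A1 and A3 are d-separated given ∅.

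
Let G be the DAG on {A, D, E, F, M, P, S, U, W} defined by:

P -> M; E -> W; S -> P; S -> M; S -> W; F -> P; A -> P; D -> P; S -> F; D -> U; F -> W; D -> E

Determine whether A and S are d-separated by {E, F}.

Yes — A and S are d-separated given {E, F}.

Enumerating the 6 paths from A to S and testing each for blocking by {E, F}:
Path 1: A → P ← S
  P is a collider here and neither P nor any of its descendants is conditioned on, so the collider stays closed — the path is blocked at P.
Path 2: A → P ← F ← S
  P is a collider here and neither P nor any of its descendants is conditioned on, so the collider stays closed — the path is blocked at P.
Path 3: A → P ← F → W ← S
  P is a collider here and neither P nor any of its descendants is conditioned on, so the collider stays closed — the path is blocked at P.
Path 4: A → P ← D → E → W ← S
  P is a collider here and neither P nor any of its descendants is conditioned on, so the collider stays closed — the path is blocked at P.
Path 5: A → P ← D → E → W ← F ← S
  P is a collider here and neither P nor any of its descendants is conditioned on, so the collider stays closed — the path is blocked at P.
Path 6: A → P → M ← S
  M is a collider here and neither M nor any of its descendants is conditioned on, so the collider stays closed — the path is blocked at M.
Since every path is blocked, d-separation holds.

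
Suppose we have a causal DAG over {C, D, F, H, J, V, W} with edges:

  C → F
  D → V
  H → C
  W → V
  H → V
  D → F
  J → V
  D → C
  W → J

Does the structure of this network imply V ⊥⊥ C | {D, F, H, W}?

There are 3 undirected paths between V and C; checking each against the conditioning set {D, F, H, W}:
Path 1: V ← D → C
  D is a fork here and D is conditioned on, so the path is blocked at D.
Path 2: V ← D → F ← C
  D is a fork here and D is conditioned on, so the path is blocked at D.
Path 3: V ← H → C
  H is a fork here and H is conditioned on, so the path is blocked at H.
Every path is blocked, so V and C are d-separated given {D, F, H, W}.

Yes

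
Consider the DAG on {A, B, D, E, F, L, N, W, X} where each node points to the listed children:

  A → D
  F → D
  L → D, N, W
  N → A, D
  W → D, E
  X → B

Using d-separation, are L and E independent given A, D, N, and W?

We examine all 4 paths between L and E:
  1. L → N → A → D ← W → E — N:chain[blocks]; A:chain[blocks]; D:collider[open]; W:fork[blocks] ⇒ blocked
  2. L → N → D ← W → E — N:chain[blocks]; D:collider[open]; W:fork[blocks] ⇒ blocked
  3. L → D ← W → E — D:collider[open]; W:fork[blocks] ⇒ blocked
  4. L → W → E — W:chain[blocks] ⇒ blocked
Since every path is blocked, d-separation holds.

Yes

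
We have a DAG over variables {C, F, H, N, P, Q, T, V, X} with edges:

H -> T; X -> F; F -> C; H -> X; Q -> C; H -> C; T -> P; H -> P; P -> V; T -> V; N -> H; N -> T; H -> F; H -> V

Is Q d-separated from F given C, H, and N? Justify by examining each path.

No

3 paths connect Q and F; each must be blocked for d-separation to hold:
  1. Q → C ← F — C:collider[open] ⇒ active
  2. Q → C ← H → F — C:collider[open]; H:fork[blocks] ⇒ blocked
  3. Q → C ← H → X → F — C:collider[open]; H:fork[blocks]; X:chain[open] ⇒ blocked
Since the path Q → C ← F is active, Q and F are not d-separated given {C, H, N}.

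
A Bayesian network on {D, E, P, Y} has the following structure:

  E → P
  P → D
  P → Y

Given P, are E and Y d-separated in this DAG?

Yes

Only one path connects E and Y:
  1. E → P → Y — P:chain[blocks] ⇒ blocked
All paths are blocked; E ⊥ Y | {P} holds.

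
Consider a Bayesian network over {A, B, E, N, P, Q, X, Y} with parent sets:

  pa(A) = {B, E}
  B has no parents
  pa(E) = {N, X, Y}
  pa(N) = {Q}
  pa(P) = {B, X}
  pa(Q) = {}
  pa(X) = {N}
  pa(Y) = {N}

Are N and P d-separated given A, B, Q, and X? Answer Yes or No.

Yes — N and P are d-separated given {A, B, Q, X}.

We examine all 6 paths between N and P:
  1. N → E → A ← B → P — E:chain[open]; A:collider[open]; B:fork[blocks] ⇒ blocked
  2. N → E ← X → P — E:collider[open]; X:fork[blocks] ⇒ blocked
  3. N → Y → E → A ← B → P — Y:chain[open]; E:chain[open]; A:collider[open]; B:fork[blocks] ⇒ blocked
  4. N → Y → E ← X → P — Y:chain[open]; E:collider[open]; X:fork[blocks] ⇒ blocked
  5. N → X → E → A ← B → P — X:chain[blocks]; E:chain[open]; A:collider[open]; B:fork[blocks] ⇒ blocked
  6. N → X → P — X:chain[blocks] ⇒ blocked
All paths are blocked; N ⊥ P | {A, B, Q, X} holds.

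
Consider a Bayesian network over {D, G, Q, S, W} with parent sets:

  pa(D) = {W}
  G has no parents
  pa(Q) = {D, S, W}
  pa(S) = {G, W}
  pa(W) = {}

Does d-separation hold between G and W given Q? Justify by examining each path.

No

There are 3 undirected paths between G and W; checking each against the conditioning set {Q}:
Path 1: G → S ← W
  S is a collider and its descendant Q is conditioned on, which opens it — no node blocks this path, so it is active.
Path 2: G → S → Q ← D ← W
  S is a chain and S is not conditioned on; Q is a collider and Q is conditioned on, which opens it; D is a chain and D is not conditioned on — no node blocks this path, so it is active.
Path 3: G → S → Q ← W
  S is a chain and S is not conditioned on; Q is a collider and Q is conditioned on, which opens it — no node blocks this path, so it is active.
Because an active path exists, G and W are not d-separated.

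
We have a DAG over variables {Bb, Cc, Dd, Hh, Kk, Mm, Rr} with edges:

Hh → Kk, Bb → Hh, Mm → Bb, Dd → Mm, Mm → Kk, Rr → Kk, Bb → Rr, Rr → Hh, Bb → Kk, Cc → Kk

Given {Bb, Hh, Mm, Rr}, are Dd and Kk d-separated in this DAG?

Yes

Enumerating the 6 paths from Dd to Kk and testing each for blocking by {Bb, Hh, Mm, Rr}:
Path 1: Dd → Mm → Kk
  Mm is a chain here and Mm is conditioned on, so the path is blocked at Mm.
Path 2: Dd → Mm → Bb → Hh → Kk
  Mm is a chain here and Mm is conditioned on, so the path is blocked at Mm.
Path 3: Dd → Mm → Bb → Hh ← Rr → Kk
  Mm is a chain here and Mm is conditioned on, so the path is blocked at Mm.
Path 4: Dd → Mm → Bb → Kk
  Mm is a chain here and Mm is conditioned on, so the path is blocked at Mm.
Path 5: Dd → Mm → Bb → Rr → Hh → Kk
  Mm is a chain here and Mm is conditioned on, so the path is blocked at Mm.
Path 6: Dd → Mm → Bb → Rr → Kk
  Mm is a chain here and Mm is conditioned on, so the path is blocked at Mm.
Every path is blocked, so Dd and Kk are d-separated given {Bb, Hh, Mm, Rr}.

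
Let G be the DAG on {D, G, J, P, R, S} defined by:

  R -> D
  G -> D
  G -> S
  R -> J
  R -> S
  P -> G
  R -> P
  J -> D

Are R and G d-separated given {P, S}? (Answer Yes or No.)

We examine all 4 paths between R and G:
Path 1: R → S ← G
  S is a collider and S is conditioned on, which opens it — no node blocks this path, so it is active.
Path 2: R → P → G
  P is a chain here and P is conditioned on, so the path is blocked at P.
Path 3: R → D ← G
  D is a collider here and neither D nor any of its descendants is conditioned on, so the collider stays closed — the path is blocked at D.
Path 4: R → J → D ← G
  D is a collider here and neither D nor any of its descendants is conditioned on, so the collider stays closed — the path is blocked at D.
Because an active path exists, R and G are not d-separated.

No — R and G are not d-separated given {P, S}.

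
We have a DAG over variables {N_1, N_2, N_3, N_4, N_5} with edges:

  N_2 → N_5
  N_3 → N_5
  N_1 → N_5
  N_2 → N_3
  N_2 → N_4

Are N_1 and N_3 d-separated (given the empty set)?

Yes

2 paths connect N_1 and N_3; each must be blocked for d-separation to hold:
Path 1: N_1 → N_5 ← N_2 → N_3
  N_5 is a collider here and neither N_5 nor any of its descendants is conditioned on, so the collider stays closed — the path is blocked at N_5.
Path 2: N_1 → N_5 ← N_3
  N_5 is a collider here and neither N_5 nor any of its descendants is conditioned on, so the collider stays closed — the path is blocked at N_5.
All paths are blocked; N_1 ⊥ N_3 | ∅ holds.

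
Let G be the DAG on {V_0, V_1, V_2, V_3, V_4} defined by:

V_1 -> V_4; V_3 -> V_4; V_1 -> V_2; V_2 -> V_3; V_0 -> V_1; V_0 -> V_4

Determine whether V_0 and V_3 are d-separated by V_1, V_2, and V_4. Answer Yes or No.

No — V_0 and V_3 are not d-separated given {V_1, V_2, V_4}.

We examine all 4 paths between V_0 and V_3:
  1. V_0 → V_1 → V_2 → V_3 — V_1:chain[blocks]; V_2:chain[blocks] ⇒ blocked
  2. V_0 → V_1 → V_4 ← V_3 — V_1:chain[blocks]; V_4:collider[open] ⇒ blocked
  3. V_0 → V_4 ← V_1 → V_2 → V_3 — V_4:collider[open]; V_1:fork[blocks]; V_2:chain[blocks] ⇒ blocked
  4. V_0 → V_4 ← V_3 — V_4:collider[open] ⇒ active
Since the path V_0 → V_4 ← V_3 is active, V_0 and V_3 are not d-separated given {V_1, V_2, V_4}.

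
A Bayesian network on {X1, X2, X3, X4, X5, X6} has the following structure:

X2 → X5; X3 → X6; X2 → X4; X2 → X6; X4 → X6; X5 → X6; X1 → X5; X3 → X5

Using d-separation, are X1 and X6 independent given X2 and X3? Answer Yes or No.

No

We examine all 4 paths between X1 and X6:
  1. X1 → X5 → X6 — X5:chain[open] ⇒ active
  2. X1 → X5 ← X2 → X6 — X5:collider[blocks]; X2:fork[blocks] ⇒ blocked
  3. X1 → X5 ← X2 → X4 → X6 — X5:collider[blocks]; X2:fork[blocks]; X4:chain[open] ⇒ blocked
  4. X1 → X5 ← X3 → X6 — X5:collider[blocks]; X3:fork[blocks] ⇒ blocked
At least one path is unblocked, so d-separation fails.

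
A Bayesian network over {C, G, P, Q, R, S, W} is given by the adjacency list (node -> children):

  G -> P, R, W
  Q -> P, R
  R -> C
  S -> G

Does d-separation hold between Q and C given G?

We examine all 2 paths between Q and C:
Path 1: Q → R → C
  R is a chain and R is not conditioned on — no node blocks this path, so it is active.
Path 2: Q → P ← G → R → C
  P is a collider here and neither P nor any of its descendants is conditioned on, so the collider stays closed — the path is blocked at P.
Because an active path exists, Q and C are not d-separated.

No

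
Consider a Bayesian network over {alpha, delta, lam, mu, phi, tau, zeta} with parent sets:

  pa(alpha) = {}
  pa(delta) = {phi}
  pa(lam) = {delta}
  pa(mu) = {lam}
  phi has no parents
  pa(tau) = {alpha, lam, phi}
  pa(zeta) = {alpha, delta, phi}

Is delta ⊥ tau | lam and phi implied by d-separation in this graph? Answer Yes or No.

Yes

5 paths connect delta and tau; each must be blocked for d-separation to hold:
Path 1: delta ← phi → tau
  phi is a fork here and phi is conditioned on, so the path is blocked at phi.
Path 2: delta ← phi → zeta ← alpha → tau
  phi is a fork here and phi is conditioned on, so the path is blocked at phi.
Path 3: delta → zeta ← phi → tau
  zeta is a collider here and neither zeta nor any of its descendants is conditioned on, so the collider stays closed — the path is blocked at zeta.
Path 4: delta → zeta ← alpha → tau
  zeta is a collider here and neither zeta nor any of its descendants is conditioned on, so the collider stays closed — the path is blocked at zeta.
Path 5: delta → lam → tau
  lam is a chain here and lam is conditioned on, so the path is blocked at lam.
Every path is blocked, so delta and tau are d-separated given {lam, phi}.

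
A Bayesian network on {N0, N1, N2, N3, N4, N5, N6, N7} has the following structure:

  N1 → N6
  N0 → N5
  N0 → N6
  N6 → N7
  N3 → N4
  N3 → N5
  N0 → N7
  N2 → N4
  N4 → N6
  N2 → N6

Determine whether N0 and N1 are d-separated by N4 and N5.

Enumerating the 4 paths from N0 to N1 and testing each for blocking by {N4, N5}:
Path 1: N0 → N5 ← N3 → N4 ← N2 → N6 ← N1
  N6 is a collider here and neither N6 nor any of its descendants is conditioned on, so the collider stays closed — the path is blocked at N6.
Path 2: N0 → N5 ← N3 → N4 → N6 ← N1
  N4 is a chain here and N4 is conditioned on, so the path is blocked at N4.
Path 3: N0 → N7 ← N6 ← N1
  N7 is a collider here and neither N7 nor any of its descendants is conditioned on, so the collider stays closed — the path is blocked at N7.
Path 4: N0 → N6 ← N1
  N6 is a collider here and neither N6 nor any of its descendants is conditioned on, so the collider stays closed — the path is blocked at N6.
Every path is blocked, so N0 and N1 are d-separated given {N4, N5}.

Yes — N0 and N1 are d-separated given {N4, N5}.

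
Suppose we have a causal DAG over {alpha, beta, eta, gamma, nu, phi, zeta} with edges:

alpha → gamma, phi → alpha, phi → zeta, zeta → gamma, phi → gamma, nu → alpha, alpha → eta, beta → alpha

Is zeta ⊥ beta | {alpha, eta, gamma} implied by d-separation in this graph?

No

There are 4 undirected paths between zeta and beta; checking each against the conditioning set {alpha, eta, gamma}:
Path 1: zeta ← phi → gamma ← alpha ← beta
  alpha is a chain here and alpha is conditioned on, so the path is blocked at alpha.
Path 2: zeta ← phi → alpha ← beta
  phi is a fork and phi is not conditioned on; alpha is a collider and alpha is conditioned on, which opens it — no node blocks this path, so it is active.
Path 3: zeta → gamma ← phi → alpha ← beta
  gamma is a collider and gamma is conditioned on, which opens it; phi is a fork and phi is not conditioned on; alpha is a collider and alpha is conditioned on, which opens it — no node blocks this path, so it is active.
Path 4: zeta → gamma ← alpha ← beta
  alpha is a chain here and alpha is conditioned on, so the path is blocked at alpha.
Since the path zeta ← phi → alpha ← beta is active, zeta and beta are not d-separated given {alpha, eta, gamma}.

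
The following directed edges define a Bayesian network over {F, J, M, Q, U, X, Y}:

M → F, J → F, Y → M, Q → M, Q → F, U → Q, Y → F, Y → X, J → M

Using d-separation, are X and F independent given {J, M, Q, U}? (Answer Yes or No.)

No — X and F are not d-separated given {J, M, Q, U}.

Enumerating the 4 paths from X to F and testing each for blocking by {J, M, Q, U}:
Path 1: X ← Y → F
  Y is a fork and Y is not conditioned on — no node blocks this path, so it is active.
Path 2: X ← Y → M → F
  M is a chain here and M is conditioned on, so the path is blocked at M.
Path 3: X ← Y → M ← J → F
  J is a fork here and J is conditioned on, so the path is blocked at J.
Path 4: X ← Y → M ← Q → F
  Q is a fork here and Q is conditioned on, so the path is blocked at Q.
Since the path X ← Y → F is active, X and F are not d-separated given {J, M, Q, U}.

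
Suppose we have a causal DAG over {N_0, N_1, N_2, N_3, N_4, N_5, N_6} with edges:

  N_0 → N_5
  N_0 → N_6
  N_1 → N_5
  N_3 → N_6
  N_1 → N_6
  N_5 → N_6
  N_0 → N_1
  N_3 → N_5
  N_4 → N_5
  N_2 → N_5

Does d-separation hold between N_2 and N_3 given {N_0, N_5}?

No

6 paths connect N_2 and N_3; each must be blocked for d-separation to hold:
Path 1: N_2 → N_5 ← N_1 ← N_0 → N_6 ← N_3
  N_0 is a fork here and N_0 is conditioned on, so the path is blocked at N_0.
Path 2: N_2 → N_5 ← N_1 → N_6 ← N_3
  N_6 is a collider here and neither N_6 nor any of its descendants is conditioned on, so the collider stays closed — the path is blocked at N_6.
Path 3: N_2 → N_5 ← N_3
  N_5 is a collider and N_5 is conditioned on, which opens it — no node blocks this path, so it is active.
Path 4: N_2 → N_5 ← N_0 → N_1 → N_6 ← N_3
  N_0 is a fork here and N_0 is conditioned on, so the path is blocked at N_0.
Path 5: N_2 → N_5 ← N_0 → N_6 ← N_3
  N_0 is a fork here and N_0 is conditioned on, so the path is blocked at N_0.
Path 6: N_2 → N_5 → N_6 ← N_3
  N_5 is a chain here and N_5 is conditioned on, so the path is blocked at N_5.
At least one path is unblocked, so d-separation fails.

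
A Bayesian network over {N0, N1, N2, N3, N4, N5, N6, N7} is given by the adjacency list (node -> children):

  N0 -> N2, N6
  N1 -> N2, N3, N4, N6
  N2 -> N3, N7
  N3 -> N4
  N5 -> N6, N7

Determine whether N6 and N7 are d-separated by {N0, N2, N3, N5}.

There are 5 undirected paths between N6 and N7; checking each against the conditioning set {N0, N2, N3, N5}:
Path 1: N6 ← N5 → N7
  N5 is a fork here and N5 is conditioned on, so the path is blocked at N5.
Path 2: N6 ← N0 → N2 → N7
  N0 is a fork here and N0 is conditioned on, so the path is blocked at N0.
Path 3: N6 ← N1 → N3 ← N2 → N7
  N2 is a fork here and N2 is conditioned on, so the path is blocked at N2.
Path 4: N6 ← N1 → N4 ← N3 ← N2 → N7
  N4 is a collider here and neither N4 nor any of its descendants is conditioned on, so the collider stays closed — the path is blocked at N4.
Path 5: N6 ← N1 → N2 → N7
  N2 is a chain here and N2 is conditioned on, so the path is blocked at N2.
Every path is blocked, so N6 and N7 are d-separated given {N0, N2, N3, N5}.

Yes — N6 and N7 are d-separated given {N0, N2, N3, N5}.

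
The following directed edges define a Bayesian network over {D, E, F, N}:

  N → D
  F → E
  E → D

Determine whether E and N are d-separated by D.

There is one path between E and N:
  1. E → D ← N — D:collider[open] ⇒ active
Because an active path exists, E and N are not d-separated.

No — E and N are not d-separated given {D}.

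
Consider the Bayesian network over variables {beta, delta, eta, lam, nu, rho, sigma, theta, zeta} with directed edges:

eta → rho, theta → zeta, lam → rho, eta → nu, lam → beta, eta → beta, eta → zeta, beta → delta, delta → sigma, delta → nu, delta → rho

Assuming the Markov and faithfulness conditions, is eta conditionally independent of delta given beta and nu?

Enumerating the 5 paths from eta to delta and testing each for blocking by {beta, nu}:
  1. eta → nu ← delta — nu:collider[open] ⇒ active
  2. eta → beta ← lam → rho ← delta — beta:collider[open]; lam:fork[open]; rho:collider[blocks] ⇒ blocked
  3. eta → beta → delta — beta:chain[blocks] ⇒ blocked
  4. eta → rho ← lam → beta → delta — rho:collider[blocks]; lam:fork[open]; beta:chain[blocks] ⇒ blocked
  5. eta → rho ← delta — rho:collider[blocks] ⇒ blocked
Since the path eta → nu ← delta is active, eta and delta are not d-separated given {beta, nu}.

No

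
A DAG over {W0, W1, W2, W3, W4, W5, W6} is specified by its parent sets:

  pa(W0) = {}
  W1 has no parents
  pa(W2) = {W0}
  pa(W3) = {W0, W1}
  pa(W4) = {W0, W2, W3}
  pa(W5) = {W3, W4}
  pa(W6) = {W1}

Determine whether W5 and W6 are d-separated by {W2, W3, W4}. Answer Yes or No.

Enumerating the 4 paths from W5 to W6 and testing each for blocking by {W2, W3, W4}:
  1. W5 ← W3 ← W1 → W6 — W3:chain[blocks]; W1:fork[open] ⇒ blocked
  2. W5 ← W4 ← W2 ← W0 → W3 ← W1 → W6 — W4:chain[blocks]; W2:chain[blocks]; W0:fork[open]; W3:collider[open]; W1:fork[open] ⇒ blocked
  3. W5 ← W4 ← W0 → W3 ← W1 → W6 — W4:chain[blocks]; W0:fork[open]; W3:collider[open]; W1:fork[open] ⇒ blocked
  4. W5 ← W4 ← W3 ← W1 → W6 — W4:chain[blocks]; W3:chain[blocks]; W1:fork[open] ⇒ blocked
Since every path is blocked, d-separation holds.

Yes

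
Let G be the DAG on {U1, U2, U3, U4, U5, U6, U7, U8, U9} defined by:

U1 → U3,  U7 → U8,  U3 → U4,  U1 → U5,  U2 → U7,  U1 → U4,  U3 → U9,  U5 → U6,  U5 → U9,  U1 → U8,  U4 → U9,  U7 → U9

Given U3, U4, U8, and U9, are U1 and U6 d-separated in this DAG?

6 paths connect U1 and U6; each must be blocked for d-separation to hold:
Path 1: U1 → U4 ← U3 → U9 ← U5 → U6
  U3 is a fork here and U3 is conditioned on, so the path is blocked at U3.
Path 2: U1 → U4 → U9 ← U5 → U6
  U4 is a chain here and U4 is conditioned on, so the path is blocked at U4.
Path 3: U1 → U3 → U4 → U9 ← U5 → U6
  U3 is a chain here and U3 is conditioned on, so the path is blocked at U3.
Path 4: U1 → U3 → U9 ← U5 → U6
  U3 is a chain here and U3 is conditioned on, so the path is blocked at U3.
Path 5: U1 → U5 → U6
  U5 is a chain and U5 is not conditioned on — no node blocks this path, so it is active.
Path 6: U1 → U8 ← U7 → U9 ← U5 → U6
  U8 is a collider and U8 is conditioned on, which opens it; U7 is a fork and U7 is not conditioned on; U9 is a collider and U9 is conditioned on, which opens it; U5 is a fork and U5 is not conditioned on — no node blocks this path, so it is active.
Because an active path exists, U1 and U6 are not d-separated.

No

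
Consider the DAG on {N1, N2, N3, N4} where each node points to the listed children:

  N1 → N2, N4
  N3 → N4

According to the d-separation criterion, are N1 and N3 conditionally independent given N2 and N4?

The only undirected path from N1 to N3 is:
Path 1: N1 → N4 ← N3
  N4 is a collider and N4 is conditioned on, which opens it — no node blocks this path, so it is active.
Because an active path exists, N1 and N3 are not d-separated.

No — N1 and N3 are not d-separated given {N2, N4}.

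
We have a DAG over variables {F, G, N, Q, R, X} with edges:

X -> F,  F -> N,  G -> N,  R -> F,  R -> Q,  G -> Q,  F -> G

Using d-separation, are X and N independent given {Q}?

No

There are 3 undirected paths between X and N; checking each against the conditioning set {Q}:
Path 1: X → F → N
  F is a chain and F is not conditioned on — no node blocks this path, so it is active.
Path 2: X → F ← R → Q ← G → N
  F is a collider and its descendant Q is conditioned on, which opens it; R is a fork and R is not conditioned on; Q is a collider and Q is conditioned on, which opens it; G is a fork and G is not conditioned on — no node blocks this path, so it is active.
Path 3: X → F → G → N
  F is a chain and F is not conditioned on; G is a chain and G is not conditioned on — no node blocks this path, so it is active.
At least one path is unblocked, so d-separation fails.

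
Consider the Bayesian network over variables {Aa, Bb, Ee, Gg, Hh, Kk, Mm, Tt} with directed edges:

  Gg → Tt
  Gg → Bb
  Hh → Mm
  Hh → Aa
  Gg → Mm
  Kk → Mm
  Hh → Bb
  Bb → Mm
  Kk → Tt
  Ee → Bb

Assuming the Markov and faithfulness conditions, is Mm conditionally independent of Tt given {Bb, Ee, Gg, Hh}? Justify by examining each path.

4 paths connect Mm and Tt; each must be blocked for d-separation to hold:
  1. Mm ← Gg → Tt — Gg:fork[blocks] ⇒ blocked
  2. Mm ← Kk → Tt — Kk:fork[open] ⇒ active
  3. Mm ← Hh → Bb ← Gg → Tt — Hh:fork[blocks]; Bb:collider[open]; Gg:fork[blocks] ⇒ blocked
  4. Mm ← Bb ← Gg → Tt — Bb:chain[blocks]; Gg:fork[blocks] ⇒ blocked
Since the path Mm ← Kk → Tt is active, Mm and Tt are not d-separated given {Bb, Ee, Gg, Hh}.

No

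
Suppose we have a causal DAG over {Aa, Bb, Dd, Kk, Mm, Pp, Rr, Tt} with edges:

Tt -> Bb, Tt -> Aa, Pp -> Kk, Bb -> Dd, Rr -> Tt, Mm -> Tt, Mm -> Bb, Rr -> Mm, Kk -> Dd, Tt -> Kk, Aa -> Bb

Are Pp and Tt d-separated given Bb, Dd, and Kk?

No — Pp and Tt are not d-separated given {Bb, Dd, Kk}.

Enumerating the 5 paths from Pp to Tt and testing each for blocking by {Bb, Dd, Kk}:
Path 1: Pp → Kk ← Tt
  Kk is a collider and Kk is conditioned on, which opens it — no node blocks this path, so it is active.
Path 2: Pp → Kk → Dd ← Bb ← Tt
  Kk is a chain here and Kk is conditioned on, so the path is blocked at Kk.
Path 3: Pp → Kk → Dd ← Bb ← Aa ← Tt
  Kk is a chain here and Kk is conditioned on, so the path is blocked at Kk.
Path 4: Pp → Kk → Dd ← Bb ← Mm → Tt
  Kk is a chain here and Kk is conditioned on, so the path is blocked at Kk.
Path 5: Pp → Kk → Dd ← Bb ← Mm ← Rr → Tt
  Kk is a chain here and Kk is conditioned on, so the path is blocked at Kk.
At least one path is unblocked, so d-separation fails.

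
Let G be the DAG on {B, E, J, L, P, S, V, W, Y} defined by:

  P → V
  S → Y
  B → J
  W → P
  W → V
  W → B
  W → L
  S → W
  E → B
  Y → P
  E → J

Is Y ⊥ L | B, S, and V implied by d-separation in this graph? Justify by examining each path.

No

Enumerating the 3 paths from Y to L and testing each for blocking by {B, S, V}:
  1. Y ← S → W → L — S:fork[blocks]; W:chain[open] ⇒ blocked
  2. Y → P → V ← W → L — P:chain[open]; V:collider[open]; W:fork[open] ⇒ active
  3. Y → P ← W → L — P:collider[open]; W:fork[open] ⇒ active
Because an active path exists, Y and L are not d-separated.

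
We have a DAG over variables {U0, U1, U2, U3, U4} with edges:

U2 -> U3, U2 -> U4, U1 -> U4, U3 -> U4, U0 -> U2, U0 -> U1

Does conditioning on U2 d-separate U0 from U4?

There are 3 undirected paths between U0 and U4; checking each against the conditioning set {U2}:
Path 1: U0 → U2 → U3 → U4
  U2 is a chain here and U2 is conditioned on, so the path is blocked at U2.
Path 2: U0 → U2 → U4
  U2 is a chain here and U2 is conditioned on, so the path is blocked at U2.
Path 3: U0 → U1 → U4
  U1 is a chain and U1 is not conditioned on — no node blocks this path, so it is active.
At least one path is unblocked, so d-separation fails.

No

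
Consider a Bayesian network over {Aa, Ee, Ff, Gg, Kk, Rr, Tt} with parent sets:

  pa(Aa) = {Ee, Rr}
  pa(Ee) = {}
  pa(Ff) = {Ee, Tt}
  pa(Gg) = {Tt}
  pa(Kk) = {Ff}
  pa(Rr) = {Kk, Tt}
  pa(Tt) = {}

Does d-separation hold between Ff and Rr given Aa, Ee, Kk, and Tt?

Yes

There are 3 undirected paths between Ff and Rr; checking each against the conditioning set {Aa, Ee, Kk, Tt}:
  1. Ff ← Tt → Rr — Tt:fork[blocks] ⇒ blocked
  2. Ff ← Ee → Aa ← Rr — Ee:fork[blocks]; Aa:collider[open] ⇒ blocked
  3. Ff → Kk → Rr — Kk:chain[blocks] ⇒ blocked
Since every path is blocked, d-separation holds.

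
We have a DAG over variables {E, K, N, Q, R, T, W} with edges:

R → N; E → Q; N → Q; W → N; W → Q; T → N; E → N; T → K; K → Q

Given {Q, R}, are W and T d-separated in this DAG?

No

6 paths connect W and T; each must be blocked for d-separation to hold:
  1. W → Q ← E → N ← T — Q:collider[open]; E:fork[open]; N:collider[open] ⇒ active
  2. W → Q ← K ← T — Q:collider[open]; K:chain[open] ⇒ active
  3. W → Q ← N ← T — Q:collider[open]; N:chain[open] ⇒ active
  4. W → N ← T — N:collider[open] ⇒ active
  5. W → N ← E → Q ← K ← T — N:collider[open]; E:fork[open]; Q:collider[open]; K:chain[open] ⇒ active
  6. W → N → Q ← K ← T — N:chain[open]; Q:collider[open]; K:chain[open] ⇒ active
Since the path W → Q ← E → N ← T is active, W and T are not d-separated given {Q, R}.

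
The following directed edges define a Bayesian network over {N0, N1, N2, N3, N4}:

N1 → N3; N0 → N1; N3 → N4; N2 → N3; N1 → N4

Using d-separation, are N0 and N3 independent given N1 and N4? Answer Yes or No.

Enumerating the 2 paths from N0 to N3 and testing each for blocking by {N1, N4}:
Path 1: N0 → N1 → N4 ← N3
  N1 is a chain here and N1 is conditioned on, so the path is blocked at N1.
Path 2: N0 → N1 → N3
  N1 is a chain here and N1 is conditioned on, so the path is blocked at N1.
All paths are blocked; N0 ⊥ N3 | {N1, N4} holds.

Yes — N0 and N3 are d-separated given {N1, N4}.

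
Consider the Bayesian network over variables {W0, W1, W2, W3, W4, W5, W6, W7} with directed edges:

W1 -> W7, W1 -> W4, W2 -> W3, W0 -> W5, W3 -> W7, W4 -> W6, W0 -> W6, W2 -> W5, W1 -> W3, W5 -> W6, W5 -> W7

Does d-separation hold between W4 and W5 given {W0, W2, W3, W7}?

We examine all 6 paths between W4 and W5:
Path 1: W4 ← W1 → W7 ← W5
  W1 is a fork and W1 is not conditioned on; W7 is a collider and W7 is conditioned on, which opens it — no node blocks this path, so it is active.
Path 2: W4 ← W1 → W7 ← W3 ← W2 → W5
  W3 is a chain here and W3 is conditioned on, so the path is blocked at W3.
Path 3: W4 ← W1 → W3 → W7 ← W5
  W3 is a chain here and W3 is conditioned on, so the path is blocked at W3.
Path 4: W4 ← W1 → W3 ← W2 → W5
  W2 is a fork here and W2 is conditioned on, so the path is blocked at W2.
Path 5: W4 → W6 ← W5
  W6 is a collider here and neither W6 nor any of its descendants is conditioned on, so the collider stays closed — the path is blocked at W6.
Path 6: W4 → W6 ← W0 → W5
  W6 is a collider here and neither W6 nor any of its descendants is conditioned on, so the collider stays closed — the path is blocked at W6.
At least one path is unblocked, so d-separation fails.

No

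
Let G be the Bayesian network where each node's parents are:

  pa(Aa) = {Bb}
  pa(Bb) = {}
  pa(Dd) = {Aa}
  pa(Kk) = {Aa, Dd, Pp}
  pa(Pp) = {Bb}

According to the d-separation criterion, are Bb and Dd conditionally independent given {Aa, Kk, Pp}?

Yes — Bb and Dd are d-separated given {Aa, Kk, Pp}.

Enumerating the 4 paths from Bb to Dd and testing each for blocking by {Aa, Kk, Pp}:
Path 1: Bb → Pp → Kk ← Dd
  Pp is a chain here and Pp is conditioned on, so the path is blocked at Pp.
Path 2: Bb → Pp → Kk ← Aa → Dd
  Pp is a chain here and Pp is conditioned on, so the path is blocked at Pp.
Path 3: Bb → Aa → Dd
  Aa is a chain here and Aa is conditioned on, so the path is blocked at Aa.
Path 4: Bb → Aa → Kk ← Dd
  Aa is a chain here and Aa is conditioned on, so the path is blocked at Aa.
All paths are blocked; Bb ⊥ Dd | {Aa, Kk, Pp} holds.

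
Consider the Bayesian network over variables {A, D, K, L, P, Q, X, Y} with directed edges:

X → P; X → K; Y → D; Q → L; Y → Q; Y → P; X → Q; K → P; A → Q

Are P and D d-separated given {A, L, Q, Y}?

Yes

3 paths connect P and D; each must be blocked for d-separation to hold:
  1. P ← X → Q ← Y → D — X:fork[open]; Q:collider[open]; Y:fork[blocks] ⇒ blocked
  2. P ← K ← X → Q ← Y → D — K:chain[open]; X:fork[open]; Q:collider[open]; Y:fork[blocks] ⇒ blocked
  3. P ← Y → D — Y:fork[blocks] ⇒ blocked
Every path is blocked, so P and D are d-separated given {A, L, Q, Y}.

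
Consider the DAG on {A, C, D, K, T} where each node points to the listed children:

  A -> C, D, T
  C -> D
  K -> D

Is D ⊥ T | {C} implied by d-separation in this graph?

No — D and T are not d-separated given {C}.

There are 2 undirected paths between D and T; checking each against the conditioning set {C}:
  1. D ← A → T — A:fork[open] ⇒ active
  2. D ← C ← A → T — C:chain[blocks]; A:fork[open] ⇒ blocked
Since the path D ← A → T is active, D and T are not d-separated given {C}.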